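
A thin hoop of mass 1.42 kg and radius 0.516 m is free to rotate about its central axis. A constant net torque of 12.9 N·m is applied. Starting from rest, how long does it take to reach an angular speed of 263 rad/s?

t ≈ 7.71 s

I = MR² = (1.42)(0.516)² = 0.3781 kg·m².
α = τ/I = 12.9/0.3781 = 34.12 rad/s².
ω = αt ⇒ t = ω/α = 263/34.12 = 7.708 s.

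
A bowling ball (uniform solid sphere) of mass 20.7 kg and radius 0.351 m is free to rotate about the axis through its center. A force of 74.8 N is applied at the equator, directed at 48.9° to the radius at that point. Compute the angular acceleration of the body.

α ≈ 19.4 rad/s²

I = (2/5)MR² = (2/5)(20.7)(0.351)² = 1.020 kg·m².
Only the tangential component produces torque: τ = F R sinθ = (74.8)(0.351) sin 48.9° = 19.78 N·m.
Newton's second law for rotation, τ = Iα, gives α = τ/I = 19.78/1.020 = 19.39 rad/s².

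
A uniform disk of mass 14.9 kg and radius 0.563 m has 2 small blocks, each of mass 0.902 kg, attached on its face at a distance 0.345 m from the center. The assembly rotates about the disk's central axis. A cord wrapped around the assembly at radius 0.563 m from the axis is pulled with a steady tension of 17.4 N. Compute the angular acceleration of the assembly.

α ≈ 3.80 rad/s²

I_disk = ½MR² = ½(14.9)(0.563)² = 2.361 kg·m².
I_blocks = 2·m·r² = 2(0.902)(0.345)² = 0.2147 kg·m².
Total I = 2.576 kg·m².
τ = F r = (17.4)(0.563) = 9.796 N·m.
α = τ/I = 9.796/2.576 = 3.803 rad/s².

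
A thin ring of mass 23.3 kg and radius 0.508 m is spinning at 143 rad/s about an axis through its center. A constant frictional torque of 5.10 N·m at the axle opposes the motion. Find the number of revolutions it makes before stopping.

≈ 1920 revolutions

I = MR² = (23.3)(0.508)² = 6.013 kg·m².
The net torque has magnitude 5.10 N·m, opposing ω.
|α| = τ/I = 5.100/6.013 = 0.8482 rad/s² (deceleration).
ω² = ω₀² − 2|α|θ with ω = 0 ⇒ θ = ω₀²/(2|α|) = 12050 rad = 1919 rev.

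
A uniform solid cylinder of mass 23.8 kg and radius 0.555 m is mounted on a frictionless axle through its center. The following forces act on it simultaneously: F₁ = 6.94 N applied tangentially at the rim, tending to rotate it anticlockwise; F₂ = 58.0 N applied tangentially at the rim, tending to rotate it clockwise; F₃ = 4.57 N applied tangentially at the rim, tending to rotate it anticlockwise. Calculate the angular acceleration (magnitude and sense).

I = ½MR² = (1/2)(23.8)(0.555)² = 3.665 kg·m².
Taking anticlockwise as positive: τ₁ = +(6.94)(0.555) = +3.852 N·m; τ₂ = −(58.0)(0.555) = −32.19 N·m; τ₃ = +(4.57)(0.555) = +2.536 N·m.
Net torque τ = -25.80 N·m.
α = τ/I = -25.80/3.665 = -7.039 rad/s².

α ≈ 7.04 rad/s², clockwise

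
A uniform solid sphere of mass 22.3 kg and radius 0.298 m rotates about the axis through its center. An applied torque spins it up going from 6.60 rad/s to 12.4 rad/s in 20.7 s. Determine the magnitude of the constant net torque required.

I = (2/5)MR² = (2/5)(22.3)(0.298)² = 0.7921 kg·m².
α = Δω/Δt = (12.4 − 6.60)/20.7 = 0.2802 rad/s².
τ = Iα = (0.7921)(0.2802) = 0.2219 N·m.

τ ≈ 0.222 N·m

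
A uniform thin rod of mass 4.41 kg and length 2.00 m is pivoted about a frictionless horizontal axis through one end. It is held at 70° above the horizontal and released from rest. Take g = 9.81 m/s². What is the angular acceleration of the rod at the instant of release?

About the pivot, I = (1/3)ML² = (1/3)(4.41)(2.00)² = 5.880 kg·m².
The weight acts at the center, a distance L/2 = 1.000 m from the pivot; τ = Mg(L/2) cos 70° = 14.80 N·m.
α = τ/I = 14.80/5.880 = 2.516 rad/s².
(Equivalently α = (3g/(2L)) cos 70° = 2.516 rad/s².)

α ≈ 2.52 rad/s²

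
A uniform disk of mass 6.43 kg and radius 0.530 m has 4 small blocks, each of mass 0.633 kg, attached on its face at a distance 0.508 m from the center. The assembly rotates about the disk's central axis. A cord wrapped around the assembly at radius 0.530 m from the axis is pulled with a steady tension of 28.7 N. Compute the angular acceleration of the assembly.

I_disk = ½MR² = ½(6.43)(0.530)² = 0.9031 kg·m².
I_blocks = 4·m·r² = 4(0.633)(0.508)² = 0.6534 kg·m².
Total I = 1.557 kg·m².
τ = F r = (28.7)(0.530) = 15.21 N·m.
α = τ/I = 15.21/1.557 = 9.772 rad/s².

α ≈ 9.77 rad/s²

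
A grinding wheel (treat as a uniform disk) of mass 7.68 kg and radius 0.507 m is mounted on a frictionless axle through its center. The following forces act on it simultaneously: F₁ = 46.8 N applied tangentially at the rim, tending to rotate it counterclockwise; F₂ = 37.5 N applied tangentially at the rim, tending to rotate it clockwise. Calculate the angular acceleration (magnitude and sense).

I = ½MR² = (1/2)(7.68)(0.507)² = 0.9871 kg·m².
Taking counterclockwise as positive: τ₁ = +(46.8)(0.507) = +23.73 N·m; τ₂ = −(37.5)(0.507) = −19.01 N·m.
Net torque τ = 4.715 N·m.
α = τ/I = 4.715/0.9871 = 4.777 rad/s².

α ≈ 4.78 rad/s², counterclockwise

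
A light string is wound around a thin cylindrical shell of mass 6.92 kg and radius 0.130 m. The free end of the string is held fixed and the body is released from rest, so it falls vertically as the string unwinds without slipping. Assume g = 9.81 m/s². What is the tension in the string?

T ≈ 33.9 N

Translation: Mg − T = Ma. Rotation about the center: TR = Iα with I = MR².
With a = αR: T = (I/R²)a = M a, so Mg = (1 + 1.000)Ma.
a = g/(1 + 1.000) = 9.81/2.000 = 4.905 m/s².
T = 1.000·M·a = (1.000)(6.92)(4.905) = 33.94 N.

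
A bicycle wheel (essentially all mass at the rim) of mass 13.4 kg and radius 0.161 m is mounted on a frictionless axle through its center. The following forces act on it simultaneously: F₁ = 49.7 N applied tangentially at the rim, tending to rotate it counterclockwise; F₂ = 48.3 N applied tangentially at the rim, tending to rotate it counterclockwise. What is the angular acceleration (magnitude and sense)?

I = MR² = (13.4)(0.161)² = 0.3473 kg·m².
Taking counterclockwise as positive: τ₁ = +(49.7)(0.161) = +8.002 N·m; τ₂ = +(48.3)(0.161) = +7.776 N·m.
Net torque τ = 15.78 N·m.
α = τ/I = 15.78/0.3473 = 45.43 rad/s².

α ≈ 45.4 rad/s², counterclockwise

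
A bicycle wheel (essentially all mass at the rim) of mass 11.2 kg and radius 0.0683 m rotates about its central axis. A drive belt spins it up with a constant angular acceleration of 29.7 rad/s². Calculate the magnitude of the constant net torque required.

τ ≈ 1.55 N·m

I = MR² = (11.2)(0.0683)² = 0.05225 kg·m².
τ = Iα = (0.05225)(29.70) = 1.552 N·m.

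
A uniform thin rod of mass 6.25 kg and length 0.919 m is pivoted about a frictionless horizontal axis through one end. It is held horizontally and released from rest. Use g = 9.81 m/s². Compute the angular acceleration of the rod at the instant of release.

α ≈ 16.0 rad/s²

About the pivot, I = (1/3)ML² = (1/3)(6.25)(0.919)² = 1.760 kg·m².
The weight acts at the center, a distance L/2 = 0.4595 m from the pivot; τ = Mg(L/2) = 28.17 N·m.
α = τ/I = 28.17/1.760 = 16.01 rad/s².
(Equivalently α = (3g/(2L)) = 16.01 rad/s².)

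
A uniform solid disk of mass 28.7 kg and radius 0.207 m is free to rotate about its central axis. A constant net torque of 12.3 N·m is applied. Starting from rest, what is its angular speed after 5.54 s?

ω ≈ 111 rad/s

I = ½MR² = (1/2)(28.7)(0.207)² = 0.6149 kg·m².
α = τ/I = 12.3/0.6149 = 20.00 rad/s².
ω = ω₀ + αt = 0 + (20.00)(5.54) = 110.8 rad/s.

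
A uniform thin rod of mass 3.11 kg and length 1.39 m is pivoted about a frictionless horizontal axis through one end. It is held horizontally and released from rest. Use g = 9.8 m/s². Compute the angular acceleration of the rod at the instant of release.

α ≈ 10.6 rad/s²

About the pivot, I = (1/3)ML² = (1/3)(3.11)(1.39)² = 2.003 kg·m².
The weight acts at the center, a distance L/2 = 0.6950 m from the pivot; τ = Mg(L/2) = 21.18 N·m.
α = τ/I = 21.18/2.003 = 10.58 rad/s².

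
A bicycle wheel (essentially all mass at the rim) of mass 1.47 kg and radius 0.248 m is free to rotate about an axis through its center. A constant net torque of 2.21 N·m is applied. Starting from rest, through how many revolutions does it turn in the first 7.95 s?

≈ 123 revolutions

I = MR² = (1.47)(0.248)² = 0.09041 kg·m².
α = τ/I = 2.21/0.09041 = 24.44 rad/s².
θ = ½αt² = ½(24.44)(7.95)² = 772.5 rad.
Revolutions = θ/(2π) = 122.9.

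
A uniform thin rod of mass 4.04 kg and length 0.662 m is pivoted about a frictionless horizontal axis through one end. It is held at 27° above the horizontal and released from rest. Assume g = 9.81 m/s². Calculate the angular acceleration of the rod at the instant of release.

α ≈ 19.8 rad/s²

About the pivot, I = (1/3)ML² = (1/3)(4.04)(0.662)² = 0.5902 kg·m².
The weight acts at the center, a distance L/2 = 0.3310 m from the pivot; τ = Mg(L/2) cos 27° = 11.69 N·m.
α = τ/I = 11.69/0.5902 = 19.81 rad/s².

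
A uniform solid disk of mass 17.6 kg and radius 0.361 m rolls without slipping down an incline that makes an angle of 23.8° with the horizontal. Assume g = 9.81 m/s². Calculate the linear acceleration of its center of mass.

Translation along the incline: Mg sinθ − f = Ma.
Rotation about the center: fR = Iα with I = ½MR². No-slip gives a = αR, so f = (I/R²)a = (1/2)M a.
Substituting: Mg sinθ = (1 + 0.5000)Ma, so a = g sinθ/(1 + 0.5000) = (9.81) sin 23.8° / 1.500 = 2.639 m/s².

a ≈ 2.64 m/s²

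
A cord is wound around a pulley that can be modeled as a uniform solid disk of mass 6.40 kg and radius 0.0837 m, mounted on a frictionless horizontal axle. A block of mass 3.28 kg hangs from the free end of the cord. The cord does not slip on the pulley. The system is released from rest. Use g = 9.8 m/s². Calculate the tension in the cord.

T ≈ 15.9 N

I = ½MR² = (1/2)(6.40)(0.0837)² = 0.02242 kg·m².
Block: mg − T = ma. Pulley: TR = Iα. No-slip: a = αR, so T = (I/R²)a = 3.200·a.
Then mg = (m + 3.200)a, so a = (3.28)(9.8)/(3.28 + 3.200) = 4.960 m/s².
T = 3.200·a = 15.87 N.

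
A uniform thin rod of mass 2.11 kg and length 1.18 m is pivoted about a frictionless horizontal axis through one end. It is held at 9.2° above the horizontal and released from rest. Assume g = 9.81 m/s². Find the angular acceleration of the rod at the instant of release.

α ≈ 12.3 rad/s²

About the pivot, I = (1/3)ML² = (1/3)(2.11)(1.18)² = 0.9793 kg·m².
The weight acts at the center, a distance L/2 = 0.5900 m from the pivot; τ = Mg(L/2) cos 9.2° = 12.06 N·m.
α = τ/I = 12.06/0.9793 = 12.31 rad/s².
(Equivalently α = (3g/(2L)) cos 9.2° = 12.31 rad/s².)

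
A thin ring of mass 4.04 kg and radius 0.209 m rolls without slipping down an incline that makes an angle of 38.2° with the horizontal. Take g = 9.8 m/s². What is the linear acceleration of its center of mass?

Translation along the incline: Mg sinθ − f = Ma.
Rotation about the center: fR = Iα with I = MR². No-slip gives a = αR, so f = (I/R²)a = M a.
Substituting: Mg sinθ = (1 + 1.000)Ma, so a = g sinθ/(1 + 1.000) = (9.8) sin 38.2° / 2.000 = 3.030 m/s².

a ≈ 3.03 m/s²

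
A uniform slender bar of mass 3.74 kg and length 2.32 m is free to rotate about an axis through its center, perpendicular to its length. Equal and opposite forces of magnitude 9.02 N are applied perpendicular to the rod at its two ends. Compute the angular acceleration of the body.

I = (1/12)ML² = (1/12)(3.74)(2.32)² = 1.678 kg·m².
The couple gives τ = F·(L/2) + F·(L/2) = F L = (9.02)(2.32) = 20.93 N·m.
From τ = Iα: α = 20.93/1.678 = 12.47 rad/s².

α ≈ 12.5 rad/s²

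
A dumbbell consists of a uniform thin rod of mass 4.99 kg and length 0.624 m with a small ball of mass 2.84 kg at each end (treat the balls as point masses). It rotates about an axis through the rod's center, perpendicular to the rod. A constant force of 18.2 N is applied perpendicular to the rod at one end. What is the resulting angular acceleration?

α ≈ 7.94 rad/s²

I_rod = (1/12)ML² = (1/12)(4.99)(0.624)² = 0.1619 kg·m².
I_balls = 2·m·(L/2)² = 2(2.84)(0.3120)² = 0.5529 kg·m².
Total I = 0.7148 kg·m².
τ = F·(L/2) = (18.2)(0.312) = 5.678 N·m.
α = τ/I = 5.678/0.7148 = 7.944 rad/s².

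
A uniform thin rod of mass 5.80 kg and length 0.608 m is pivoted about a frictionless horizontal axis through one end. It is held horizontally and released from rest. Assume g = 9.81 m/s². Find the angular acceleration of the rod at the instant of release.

About the pivot, I = (1/3)ML² = (1/3)(5.80)(0.608)² = 0.7147 kg·m².
The weight acts at the center, a distance L/2 = 0.3040 m from the pivot; τ = Mg(L/2) = 17.30 N·m.
α = τ/I = 17.30/0.7147 = 24.20 rad/s².

α ≈ 24.2 rad/s²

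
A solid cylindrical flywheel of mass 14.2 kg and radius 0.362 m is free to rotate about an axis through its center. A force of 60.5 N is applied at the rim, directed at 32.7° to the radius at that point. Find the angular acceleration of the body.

α ≈ 12.7 rad/s²

I = ½MR² = (1/2)(14.2)(0.362)² = 0.9304 kg·m².
Only the tangential component produces torque: τ = F R sinθ = (60.5)(0.362) sin 32.7° = 11.83 N·m.
Newton's second law for rotation, τ = Iα, gives α = τ/I = 11.83/0.9304 = 12.72 rad/s².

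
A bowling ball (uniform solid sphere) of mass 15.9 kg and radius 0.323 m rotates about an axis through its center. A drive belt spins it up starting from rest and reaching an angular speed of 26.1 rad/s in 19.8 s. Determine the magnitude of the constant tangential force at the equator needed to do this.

I = (2/5)MR² = (2/5)(15.9)(0.323)² = 0.6635 kg·m².
α = Δω/Δt = (26.1 − 0)/19.8 = 1.318 rad/s².
The required torque is τ = Iα = (0.6635)(1.318) = 0.8747 N·m.
A tangential force at the equator gives τ = FR, so F = τ/R = 0.8747/0.323 = 2.708 N.

F ≈ 2.71 N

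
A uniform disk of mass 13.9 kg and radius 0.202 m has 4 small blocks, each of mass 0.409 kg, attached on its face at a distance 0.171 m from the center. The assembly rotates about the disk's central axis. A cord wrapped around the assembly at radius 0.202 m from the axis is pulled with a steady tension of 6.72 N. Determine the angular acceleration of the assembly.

I_disk = ½MR² = ½(13.9)(0.202)² = 0.2836 kg·m².
I_blocks = 4·m·r² = 4(0.409)(0.171)² = 0.04784 kg·m².
Total I = 0.3314 kg·m².
τ = F r = (6.72)(0.202) = 1.357 N·m.
α = τ/I = 1.357/0.3314 = 4.096 rad/s².

α ≈ 4.10 rad/s²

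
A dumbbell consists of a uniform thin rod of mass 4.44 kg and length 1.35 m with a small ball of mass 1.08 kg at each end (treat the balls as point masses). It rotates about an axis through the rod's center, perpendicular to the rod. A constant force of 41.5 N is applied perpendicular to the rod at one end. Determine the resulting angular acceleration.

I_rod = (1/12)ML² = (1/12)(4.44)(1.35)² = 0.6743 kg·m².
I_balls = 2·m·(L/2)² = 2(1.08)(0.6750)² = 0.9842 kg·m².
Total I = 1.658 kg·m².
τ = F·(L/2) = (41.5)(0.675) = 28.01 N·m.
α = τ/I = 28.01/1.658 = 16.89 rad/s².

α ≈ 16.9 rad/s²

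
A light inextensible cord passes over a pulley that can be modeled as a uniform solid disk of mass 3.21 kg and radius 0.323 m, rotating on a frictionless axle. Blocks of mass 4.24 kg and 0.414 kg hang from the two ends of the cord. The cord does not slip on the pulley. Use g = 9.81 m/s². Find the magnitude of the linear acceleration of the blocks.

I = ½MR² = (1/2)(3.21)(0.323)² = 0.1674 kg·m².
Heavier block: m₁g − T₁ = m₁a. Lighter block: T₂ − m₂g = m₂a.
Pulley: (T₁ − T₂)R = Iα = I(a/R), so T₁ − T₂ = (I/R²)a = (1/2)M_p a = 1.605·a.
Adding the three: (m₁ − m₂)g = (m₁ + m₂ + 1.605)a, so a = (4.24 − 0.414)(9.81)/(4.24 + 0.414 + 1.605) = 5.997 m/s².

a ≈ 6.00 m/s²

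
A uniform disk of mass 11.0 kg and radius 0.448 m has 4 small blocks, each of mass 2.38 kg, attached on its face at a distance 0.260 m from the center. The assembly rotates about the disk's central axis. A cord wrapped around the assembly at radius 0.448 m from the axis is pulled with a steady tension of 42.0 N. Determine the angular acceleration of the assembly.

I_disk = ½MR² = ½(11.0)(0.448)² = 1.104 kg·m².
I_blocks = 4·m·r² = 4(2.38)(0.260)² = 0.6436 kg·m².
Total I = 1.747 kg·m².
τ = F r = (42.0)(0.448) = 18.82 N·m.
α = τ/I = 18.82/1.747 = 10.77 rad/s².

α ≈ 10.8 rad/s²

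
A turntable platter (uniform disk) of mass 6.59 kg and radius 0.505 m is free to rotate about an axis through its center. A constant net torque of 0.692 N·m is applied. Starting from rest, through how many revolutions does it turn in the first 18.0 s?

I = ½MR² = (1/2)(6.59)(0.505)² = 0.8403 kg·m².
α = τ/I = 0.692/0.8403 = 0.8235 rad/s².
θ = ½αt² = ½(0.8235)(18.0)² = 133.4 rad.
Revolutions = θ/(2π) = 21.23.

≈ 21.2 revolutions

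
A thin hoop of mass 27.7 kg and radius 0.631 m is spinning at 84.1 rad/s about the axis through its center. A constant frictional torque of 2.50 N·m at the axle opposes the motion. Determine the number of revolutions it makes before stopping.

I = MR² = (27.7)(0.631)² = 11.03 kg·m².
The net torque has magnitude 2.50 N·m, opposing ω.
|α| = τ/I = 2.500/11.03 = 0.2267 rad/s² (deceleration).
ω² = ω₀² − 2|α|θ with ω = 0 ⇒ θ = ω₀²/(2|α|) = 15600 rad = 2483 rev.

≈ 2480 revolutions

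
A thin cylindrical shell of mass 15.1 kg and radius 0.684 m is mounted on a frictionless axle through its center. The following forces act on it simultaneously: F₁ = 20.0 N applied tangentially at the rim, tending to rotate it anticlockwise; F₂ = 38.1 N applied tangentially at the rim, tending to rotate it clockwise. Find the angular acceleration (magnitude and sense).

I = MR² = (15.1)(0.684)² = 7.065 kg·m².
Taking anticlockwise as positive: τ₁ = +(20.0)(0.684) = +13.68 N·m; τ₂ = −(38.1)(0.684) = −26.06 N·m.
Net torque τ = -12.38 N·m.
α = τ/I = -12.38/7.065 = -1.752 rad/s².

α ≈ 1.75 rad/s², clockwise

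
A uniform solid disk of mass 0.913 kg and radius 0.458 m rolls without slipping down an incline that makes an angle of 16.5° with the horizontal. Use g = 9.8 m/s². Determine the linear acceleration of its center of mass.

Translation along the incline: Mg sinθ − f = Ma.
Rotation about the center: fR = Iα with I = ½MR². No-slip gives a = αR, so f = (I/R²)a = (1/2)M a.
Substituting: Mg sinθ = (1 + 0.5000)Ma, so a = g sinθ/(1 + 0.5000) = (9.8) sin 16.5° / 1.500 = 1.856 m/s².

a ≈ 1.86 m/s²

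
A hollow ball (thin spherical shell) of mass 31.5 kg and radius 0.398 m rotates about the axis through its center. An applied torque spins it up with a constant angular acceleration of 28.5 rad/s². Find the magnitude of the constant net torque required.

τ ≈ 94.8 N·m

I = (2/3)MR² = (2/3)(31.5)(0.398)² = 3.326 kg·m².
τ = Iα = (3.326)(28.50) = 94.80 N·m.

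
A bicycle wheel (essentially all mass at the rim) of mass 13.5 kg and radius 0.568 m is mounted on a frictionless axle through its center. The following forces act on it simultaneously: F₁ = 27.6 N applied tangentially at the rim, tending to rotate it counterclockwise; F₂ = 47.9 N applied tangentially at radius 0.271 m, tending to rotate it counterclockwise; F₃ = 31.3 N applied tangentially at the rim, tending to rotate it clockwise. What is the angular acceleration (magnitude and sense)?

I = MR² = (13.5)(0.568)² = 4.355 kg·m².
Taking counterclockwise as positive: τ₁ = +(27.6)(0.568) = +15.68 N·m; τ₂ = +(47.9)(0.271) = +12.98 N·m; τ₃ = −(31.3)(0.568) = −17.78 N·m.
Net torque τ = 10.88 N·m.
α = τ/I = 10.88/4.355 = 2.498 rad/s².

α ≈ 2.50 rad/s², counterclockwise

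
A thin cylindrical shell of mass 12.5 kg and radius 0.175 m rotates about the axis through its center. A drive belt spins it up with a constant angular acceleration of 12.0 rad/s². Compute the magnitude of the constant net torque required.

I = MR² = (12.5)(0.175)² = 0.3828 kg·m².
τ = Iα = (0.3828)(12.00) = 4.594 N·m.

τ ≈ 4.59 N·m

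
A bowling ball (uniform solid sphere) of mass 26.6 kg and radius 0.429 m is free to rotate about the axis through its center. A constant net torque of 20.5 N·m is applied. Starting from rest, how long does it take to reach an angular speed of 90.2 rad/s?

t ≈ 8.62 s

I = (2/5)MR² = (2/5)(26.6)(0.429)² = 1.958 kg·m².
α = τ/I = 20.5/1.958 = 10.47 rad/s².
ω = αt ⇒ t = ω/α = 90.2/10.47 = 8.616 s.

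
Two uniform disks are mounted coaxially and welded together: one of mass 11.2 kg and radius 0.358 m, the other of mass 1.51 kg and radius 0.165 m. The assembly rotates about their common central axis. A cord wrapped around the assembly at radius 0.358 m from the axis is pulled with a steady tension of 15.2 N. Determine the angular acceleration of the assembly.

α ≈ 7.37 rad/s²

I = ½M₁R₁² + ½M₂R₂² = ½(11.2)(0.358)² + ½(1.51)(0.165)² = 0.7383 kg·m².
τ = F r = (15.2)(0.358) = 5.442 N·m.
α = τ/I = 5.442/0.7383 = 7.371 rad/s².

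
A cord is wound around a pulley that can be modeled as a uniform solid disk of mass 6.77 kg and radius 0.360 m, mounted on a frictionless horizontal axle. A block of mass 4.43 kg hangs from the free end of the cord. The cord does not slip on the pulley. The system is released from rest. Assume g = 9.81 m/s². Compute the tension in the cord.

T ≈ 18.8 N

I = ½MR² = (1/2)(6.77)(0.360)² = 0.4387 kg·m².
Block: mg − T = ma. Pulley: TR = Iα. No-slip: a = αR, so T = (I/R²)a = 3.385·a.
Then mg = (m + 3.385)a, so a = (4.43)(9.81)/(4.43 + 3.385) = 5.561 m/s².
T = 3.385·a = 18.82 N.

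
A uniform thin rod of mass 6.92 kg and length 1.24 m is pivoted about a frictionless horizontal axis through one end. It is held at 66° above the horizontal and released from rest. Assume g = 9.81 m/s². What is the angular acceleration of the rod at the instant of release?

α ≈ 4.83 rad/s²

About the pivot, I = (1/3)ML² = (1/3)(6.92)(1.24)² = 3.547 kg·m².
The weight acts at the center, a distance L/2 = 0.6200 m from the pivot; τ = Mg(L/2) cos 66° = 17.12 N·m.
α = τ/I = 17.12/3.547 = 4.827 rad/s².
(Equivalently α = (3g/(2L)) cos 66° = 4.827 rad/s².)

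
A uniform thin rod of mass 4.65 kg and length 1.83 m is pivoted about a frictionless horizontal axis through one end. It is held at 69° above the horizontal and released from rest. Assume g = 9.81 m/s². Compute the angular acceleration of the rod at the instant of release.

α ≈ 2.88 rad/s²

About the pivot, I = (1/3)ML² = (1/3)(4.65)(1.83)² = 5.191 kg·m².
The weight acts at the center, a distance L/2 = 0.9150 m from the pivot; τ = Mg(L/2) cos 69° = 14.96 N·m.
α = τ/I = 14.96/5.191 = 2.882 rad/s².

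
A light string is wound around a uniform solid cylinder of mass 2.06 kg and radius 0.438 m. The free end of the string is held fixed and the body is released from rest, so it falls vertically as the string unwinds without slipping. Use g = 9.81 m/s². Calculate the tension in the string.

Translation: Mg − T = Ma. Rotation about the center: TR = Iα with I = ½MR².
With a = αR: T = (I/R²)a = (1/2)M a, so Mg = (1 + 0.5000)Ma.
a = g/(1 + 0.5000) = 9.81/1.500 = 6.540 m/s².
T = 0.5000·M·a = (0.5000)(2.06)(6.540) = 6.736 N.

T ≈ 6.74 N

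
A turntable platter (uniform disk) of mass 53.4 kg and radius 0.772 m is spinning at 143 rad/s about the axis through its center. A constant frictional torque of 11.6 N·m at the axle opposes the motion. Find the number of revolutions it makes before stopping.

I = ½MR² = (1/2)(53.4)(0.772)² = 15.91 kg·m².
The net torque has magnitude 11.6 N·m, opposing ω.
|α| = τ/I = 11.60/15.91 = 0.7290 rad/s² (deceleration).
ω² = ω₀² − 2|α|θ with ω = 0 ⇒ θ = ω₀²/(2|α|) = 14030 rad = 2232 rev.

≈ 2230 revolutions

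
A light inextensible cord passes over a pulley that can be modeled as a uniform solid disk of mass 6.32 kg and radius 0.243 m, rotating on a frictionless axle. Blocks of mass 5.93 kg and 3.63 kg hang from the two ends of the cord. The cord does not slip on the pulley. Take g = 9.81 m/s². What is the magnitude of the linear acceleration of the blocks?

I = ½MR² = (1/2)(6.32)(0.243)² = 0.1866 kg·m².
Heavier block: m₁g − T₁ = m₁a. Lighter block: T₂ − m₂g = m₂a.
Pulley: (T₁ − T₂)R = Iα = I(a/R), so T₁ − T₂ = (I/R²)a = (1/2)M_p a = 3.160·a.
Adding the three: (m₁ − m₂)g = (m₁ + m₂ + 3.160)a, so a = (5.93 − 3.63)(9.81)/(5.93 + 3.63 + 3.160) = 1.774 m/s².

a ≈ 1.77 m/s²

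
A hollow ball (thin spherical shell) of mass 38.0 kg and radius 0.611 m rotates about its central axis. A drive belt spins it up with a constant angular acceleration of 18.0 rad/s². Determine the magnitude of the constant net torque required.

I = (2/3)MR² = (2/3)(38.0)(0.611)² = 9.457 kg·m².
τ = Iα = (9.457)(18.00) = 170.2 N·m.

τ ≈ 170 N·m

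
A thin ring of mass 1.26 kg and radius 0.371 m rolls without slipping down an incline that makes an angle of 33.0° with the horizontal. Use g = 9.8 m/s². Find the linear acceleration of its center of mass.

a ≈ 2.67 m/s²

Translation along the incline: Mg sinθ − f = Ma.
Rotation about the center: fR = Iα with I = MR². No-slip gives a = αR, so f = (I/R²)a = M a.
Substituting: Mg sinθ = (1 + 1.000)Ma, so a = g sinθ/(1 + 1.000) = (9.8) sin 33.0° / 2.000 = 2.669 m/s².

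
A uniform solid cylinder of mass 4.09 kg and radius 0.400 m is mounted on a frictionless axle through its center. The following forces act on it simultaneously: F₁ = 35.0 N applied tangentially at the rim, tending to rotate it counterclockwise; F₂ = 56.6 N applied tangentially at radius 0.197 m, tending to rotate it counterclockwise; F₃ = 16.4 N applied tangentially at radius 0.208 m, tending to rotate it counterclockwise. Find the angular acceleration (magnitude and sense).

α ≈ 87.3 rad/s², counterclockwise

I = ½MR² = (1/2)(4.09)(0.400)² = 0.3272 kg·m².
Taking counterclockwise as positive: τ₁ = +(35.0)(0.400) = +14.00 N·m; τ₂ = +(56.6)(0.197) = +11.15 N·m; τ₃ = +(16.4)(0.208) = +3.411 N·m.
Net torque τ = 28.56 N·m.
α = τ/I = 28.56/0.3272 = 87.29 rad/s².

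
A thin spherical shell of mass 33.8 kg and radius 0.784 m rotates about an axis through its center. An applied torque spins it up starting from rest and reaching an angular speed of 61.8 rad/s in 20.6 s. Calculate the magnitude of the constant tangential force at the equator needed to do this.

F ≈ 53.0 N

I = (2/3)MR² = (2/3)(33.8)(0.784)² = 13.85 kg·m².
α = Δω/Δt = (61.8 − 0)/20.6 = 3.000 rad/s².
The required torque is τ = Iα = (13.85)(3.000) = 41.55 N·m.
A tangential force at the equator gives τ = FR, so F = τ/R = 41.55/0.784 = 53.00 N.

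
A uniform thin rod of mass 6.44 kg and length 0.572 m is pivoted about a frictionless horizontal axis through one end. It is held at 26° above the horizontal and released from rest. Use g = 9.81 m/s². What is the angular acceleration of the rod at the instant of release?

About the pivot, I = (1/3)ML² = (1/3)(6.44)(0.572)² = 0.7024 kg·m².
The weight acts at the center, a distance L/2 = 0.2860 m from the pivot; τ = Mg(L/2) cos 26° = 16.24 N·m.
α = τ/I = 16.24/0.7024 = 23.12 rad/s².

α ≈ 23.1 rad/s²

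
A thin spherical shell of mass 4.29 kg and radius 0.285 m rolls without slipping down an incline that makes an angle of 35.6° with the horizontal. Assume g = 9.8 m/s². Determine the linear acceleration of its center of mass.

a ≈ 3.42 m/s²

Translation along the incline: Mg sinθ − f = Ma.
Rotation about the center: fR = Iα with I = (2/3)MR². No-slip gives a = αR, so f = (I/R²)a = (2/3)M a.
Substituting: Mg sinθ = (1 + 0.6667)Ma, so a = g sinθ/(1 + 0.6667) = (9.8) sin 35.6° / 1.667 = 3.423 m/s².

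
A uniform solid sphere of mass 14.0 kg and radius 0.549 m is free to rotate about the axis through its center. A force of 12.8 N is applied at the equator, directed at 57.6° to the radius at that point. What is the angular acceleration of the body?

α ≈ 3.52 rad/s²

I = (2/5)MR² = (2/5)(14.0)(0.549)² = 1.688 kg·m².
Only the tangential component produces torque: τ = F R sinθ = (12.8)(0.549) sin 57.6° = 5.933 N·m.
From τ = Iα: α = 5.933/1.688 = 3.515 rad/s².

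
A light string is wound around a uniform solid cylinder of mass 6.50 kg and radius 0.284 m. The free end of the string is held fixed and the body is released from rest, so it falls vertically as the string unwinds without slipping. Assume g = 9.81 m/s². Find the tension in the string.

T ≈ 21.3 N

Translation: Mg − T = Ma. Rotation about the center: TR = Iα with I = ½MR².
With a = αR: T = (I/R²)a = (1/2)M a, so Mg = (1 + 0.5000)Ma.
a = g/(1 + 0.5000) = 9.81/1.500 = 6.540 m/s².
T = 0.5000·M·a = (0.5000)(6.50)(6.540) = 21.25 N.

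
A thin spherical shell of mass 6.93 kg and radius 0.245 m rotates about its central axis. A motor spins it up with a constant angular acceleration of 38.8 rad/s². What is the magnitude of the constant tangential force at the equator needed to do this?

F ≈ 43.9 N

I = (2/3)MR² = (2/3)(6.93)(0.245)² = 0.2773 kg·m².
The required torque is τ = Iα = (0.2773)(38.80) = 10.76 N·m.
A tangential force at the equator gives τ = FR, so F = τ/R = 10.76/0.245 = 43.92 N.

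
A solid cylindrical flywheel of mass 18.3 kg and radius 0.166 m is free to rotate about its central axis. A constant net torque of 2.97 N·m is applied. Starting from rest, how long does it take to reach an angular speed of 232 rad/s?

I = ½MR² = (1/2)(18.3)(0.166)² = 0.2521 kg·m².
α = τ/I = 2.97/0.2521 = 11.78 rad/s².
ω = αt ⇒ t = ω/α = 232/11.78 = 19.70 s.

t ≈ 19.7 s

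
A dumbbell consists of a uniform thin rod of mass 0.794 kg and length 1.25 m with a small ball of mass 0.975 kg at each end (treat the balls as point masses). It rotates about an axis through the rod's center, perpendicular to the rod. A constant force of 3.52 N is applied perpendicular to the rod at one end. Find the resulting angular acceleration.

I_rod = (1/12)ML² = (1/12)(0.794)(1.25)² = 0.1034 kg·m².
I_balls = 2·m·(L/2)² = 2(0.975)(0.6250)² = 0.7617 kg·m².
Total I = 0.8651 kg·m².
τ = F·(L/2) = (3.52)(0.625) = 2.200 N·m.
α = τ/I = 2.200/0.8651 = 2.543 rad/s².

α ≈ 2.54 rad/s²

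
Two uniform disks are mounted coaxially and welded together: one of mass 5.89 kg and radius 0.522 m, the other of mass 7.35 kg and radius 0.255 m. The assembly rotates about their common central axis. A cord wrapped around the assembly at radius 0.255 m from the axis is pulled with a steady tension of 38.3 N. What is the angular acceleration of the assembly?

I = ½M₁R₁² + ½M₂R₂² = ½(5.89)(0.522)² + ½(7.35)(0.255)² = 1.041 kg·m².
τ = F r = (38.3)(0.255) = 9.766 N·m.
α = τ/I = 9.766/1.041 = 9.378 rad/s².

α ≈ 9.38 rad/s²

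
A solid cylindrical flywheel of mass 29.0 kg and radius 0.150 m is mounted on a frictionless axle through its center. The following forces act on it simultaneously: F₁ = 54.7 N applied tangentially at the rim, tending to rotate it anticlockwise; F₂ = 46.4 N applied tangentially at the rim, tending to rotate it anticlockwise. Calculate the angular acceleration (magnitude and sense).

I = ½MR² = (1/2)(29.0)(0.150)² = 0.3262 kg·m².
Taking anticlockwise as positive: τ₁ = +(54.7)(0.150) = +8.205 N·m; τ₂ = +(46.4)(0.150) = +6.960 N·m.
Net torque τ = 15.16 N·m.
α = τ/I = 15.16/0.3262 = 46.48 rad/s².

α ≈ 46.5 rad/s², anticlockwise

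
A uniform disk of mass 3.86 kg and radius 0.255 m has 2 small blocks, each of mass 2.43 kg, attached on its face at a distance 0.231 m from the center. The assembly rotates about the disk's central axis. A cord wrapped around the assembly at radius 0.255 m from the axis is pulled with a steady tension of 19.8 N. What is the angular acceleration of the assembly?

I_disk = ½MR² = ½(3.86)(0.255)² = 0.1255 kg·m².
I_blocks = 2·m·r² = 2(2.43)(0.231)² = 0.2593 kg·m².
Total I = 0.3848 kg·m².
τ = F r = (19.8)(0.255) = 5.049 N·m.
α = τ/I = 5.049/0.3848 = 13.12 rad/s².

α ≈ 13.1 rad/s²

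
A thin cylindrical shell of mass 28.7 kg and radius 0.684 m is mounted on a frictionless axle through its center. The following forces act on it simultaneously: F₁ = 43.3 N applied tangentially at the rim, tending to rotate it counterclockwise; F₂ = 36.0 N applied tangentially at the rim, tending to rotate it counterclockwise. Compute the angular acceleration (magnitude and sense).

α ≈ 4.04 rad/s², counterclockwise

I = MR² = (28.7)(0.684)² = 13.43 kg·m².
Taking counterclockwise as positive: τ₁ = +(43.3)(0.684) = +29.62 N·m; τ₂ = +(36.0)(0.684) = +24.62 N·m.
Net torque τ = 54.24 N·m.
α = τ/I = 54.24/13.43 = 4.040 rad/s².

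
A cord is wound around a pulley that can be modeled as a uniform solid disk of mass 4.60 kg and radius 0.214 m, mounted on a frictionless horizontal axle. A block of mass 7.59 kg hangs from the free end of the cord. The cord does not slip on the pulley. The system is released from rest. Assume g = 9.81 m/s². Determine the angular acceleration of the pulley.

α ≈ 35.2 rad/s²

I = ½MR² = (1/2)(4.60)(0.214)² = 0.1053 kg·m².
Block: mg − T = ma. Pulley: TR = Iα. No-slip: a = αR, so T = (I/R²)a = 2.300·a.
Then mg = (m + 2.300)a, so a = (7.59)(9.81)/(7.59 + 2.300) = 7.529 m/s².
α = a/R = 7.529/0.214 = 35.18 rad/s².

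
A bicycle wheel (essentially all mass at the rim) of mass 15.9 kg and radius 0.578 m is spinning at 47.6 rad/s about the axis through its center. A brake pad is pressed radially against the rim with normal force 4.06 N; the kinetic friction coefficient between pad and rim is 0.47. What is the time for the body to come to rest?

I = MR² = (15.9)(0.578)² = 5.312 kg·m².
Friction force f = μN = (0.47)(4.06) = 1.908 N at the rim; torque magnitude τ = fR = 1.103 N·m, opposing ω.
|α| = τ/I = 1.103/5.312 = 0.2076 rad/s² (deceleration).
0 = ω₀ − |α|t ⇒ t = ω₀/|α| = 47.6/0.2076 = 229.2 s.

t ≈ 229 s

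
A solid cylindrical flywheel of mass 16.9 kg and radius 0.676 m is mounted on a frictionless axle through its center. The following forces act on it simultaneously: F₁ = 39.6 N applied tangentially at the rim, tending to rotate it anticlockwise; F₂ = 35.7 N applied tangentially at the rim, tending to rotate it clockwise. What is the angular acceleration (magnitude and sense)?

I = ½MR² = (1/2)(16.9)(0.676)² = 3.861 kg·m².
Taking anticlockwise as positive: τ₁ = +(39.6)(0.676) = +26.77 N·m; τ₂ = −(35.7)(0.676) = −24.13 N·m.
Net torque τ = 2.636 N·m.
α = τ/I = 2.636/3.861 = 0.6827 rad/s².

α ≈ 0.683 rad/s², anticlockwise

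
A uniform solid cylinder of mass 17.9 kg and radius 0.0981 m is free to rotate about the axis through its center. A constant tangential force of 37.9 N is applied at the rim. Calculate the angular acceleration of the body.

I = ½MR² = (1/2)(17.9)(0.0981)² = 0.08613 kg·m².
τ = F R = (37.9)(0.0981) = 3.718 N·m.
Newton's second law for rotation, τ = Iα, gives α = τ/I = 3.718/0.08613 = 43.17 rad/s².

α ≈ 43.2 rad/s²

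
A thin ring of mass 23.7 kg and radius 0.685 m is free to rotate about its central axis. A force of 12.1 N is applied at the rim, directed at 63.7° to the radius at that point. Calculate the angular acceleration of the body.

I = MR² = (23.7)(0.685)² = 11.12 kg·m².
Only the tangential component produces torque: τ = F R sinθ = (12.1)(0.685) sin 63.7° = 7.431 N·m.
Newton's second law for rotation, τ = Iα, gives α = τ/I = 7.431/11.12 = 0.6682 rad/s².

α ≈ 0.668 rad/s²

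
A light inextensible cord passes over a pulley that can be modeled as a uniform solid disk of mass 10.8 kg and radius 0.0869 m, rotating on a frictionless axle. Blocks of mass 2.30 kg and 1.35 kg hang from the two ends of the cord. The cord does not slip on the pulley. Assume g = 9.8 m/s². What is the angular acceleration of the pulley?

I = ½MR² = (1/2)(10.8)(0.0869)² = 0.04078 kg·m².
Heavier block: m₁g − T₁ = m₁a. Lighter block: T₂ − m₂g = m₂a.
Pulley: (T₁ − T₂)R = Iα = I(a/R), so T₁ − T₂ = (I/R²)a = (1/2)M_p a = 5.400·a.
Adding the three: (m₁ − m₂)g = (m₁ + m₂ + 5.400)a, so a = (2.30 − 1.35)(9.8)/(2.30 + 1.35 + 5.400) = 1.029 m/s².
α = a/R = 1.029/0.0869 = 11.84 rad/s².

α ≈ 11.8 rad/s²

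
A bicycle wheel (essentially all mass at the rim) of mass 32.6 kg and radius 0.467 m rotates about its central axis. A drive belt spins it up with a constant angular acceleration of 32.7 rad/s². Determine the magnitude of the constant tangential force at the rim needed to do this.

I = MR² = (32.6)(0.467)² = 7.110 kg·m².
The required torque is τ = Iα = (7.110)(32.70) = 232.5 N·m.
A tangential force at the rim gives τ = FR, so F = τ/R = 232.5/0.467 = 497.8 N.

F ≈ 498 N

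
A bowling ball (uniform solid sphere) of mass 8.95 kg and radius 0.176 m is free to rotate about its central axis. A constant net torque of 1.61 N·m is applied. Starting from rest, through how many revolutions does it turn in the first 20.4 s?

≈ 481 revolutions

I = (2/5)MR² = (2/5)(8.95)(0.176)² = 0.1109 kg·m².
α = τ/I = 1.61/0.1109 = 14.52 rad/s².
θ = ½αt² = ½(14.52)(20.4)² = 3021 rad.
Revolutions = θ/(2π) = 480.8.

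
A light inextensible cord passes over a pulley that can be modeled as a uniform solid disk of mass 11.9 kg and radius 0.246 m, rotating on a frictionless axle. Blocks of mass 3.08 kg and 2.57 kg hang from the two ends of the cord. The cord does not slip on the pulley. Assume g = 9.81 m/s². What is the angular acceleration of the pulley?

I = ½MR² = (1/2)(11.9)(0.246)² = 0.3601 kg·m².
Heavier block: m₁g − T₁ = m₁a. Lighter block: T₂ − m₂g = m₂a.
Pulley: (T₁ − T₂)R = Iα = I(a/R), so T₁ − T₂ = (I/R²)a = (1/2)M_p a = 5.950·a.
Adding the three: (m₁ − m₂)g = (m₁ + m₂ + 5.950)a, so a = (3.08 − 2.57)(9.81)/(3.08 + 2.57 + 5.950) = 0.4313 m/s².
α = a/R = 0.4313/0.246 = 1.753 rad/s².

α ≈ 1.75 rad/s²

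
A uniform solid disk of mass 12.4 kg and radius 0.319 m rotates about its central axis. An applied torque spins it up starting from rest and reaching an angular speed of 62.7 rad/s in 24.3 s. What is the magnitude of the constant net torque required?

I = ½MR² = (1/2)(12.4)(0.319)² = 0.6309 kg·m².
α = Δω/Δt = (62.7 − 0)/24.3 = 2.580 rad/s².
τ = Iα = (0.6309)(2.580) = 1.628 N·m.

τ ≈ 1.63 N·m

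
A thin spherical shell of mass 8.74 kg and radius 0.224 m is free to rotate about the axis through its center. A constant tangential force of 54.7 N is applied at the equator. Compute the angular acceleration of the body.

α ≈ 41.9 rad/s²

I = (2/3)MR² = (2/3)(8.74)(0.224)² = 0.2924 kg·m².
τ = F R = (54.7)(0.224) = 12.25 N·m.
From τ = Iα: α = 12.25/0.2924 = 41.91 rad/s².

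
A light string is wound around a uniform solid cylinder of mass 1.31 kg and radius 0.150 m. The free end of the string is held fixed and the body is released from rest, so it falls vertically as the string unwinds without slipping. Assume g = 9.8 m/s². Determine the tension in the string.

T ≈ 4.28 N

Translation: Mg − T = Ma. Rotation about the center: TR = Iα with I = ½MR².
With a = αR: T = (I/R²)a = (1/2)M a, so Mg = (1 + 0.5000)Ma.
a = g/(1 + 0.5000) = 9.8/1.500 = 6.533 m/s².
T = 0.5000·M·a = (0.5000)(1.31)(6.533) = 4.279 N.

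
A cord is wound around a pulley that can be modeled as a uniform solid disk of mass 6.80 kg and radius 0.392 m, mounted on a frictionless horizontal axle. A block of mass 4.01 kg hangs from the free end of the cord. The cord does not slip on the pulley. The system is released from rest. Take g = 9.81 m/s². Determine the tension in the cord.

I = ½MR² = (1/2)(6.80)(0.392)² = 0.5225 kg·m².
Block: mg − T = ma. Pulley: TR = Iα. No-slip: a = αR, so T = (I/R²)a = 3.400·a.
Then mg = (m + 3.400)a, so a = (4.01)(9.81)/(4.01 + 3.400) = 5.309 m/s².
T = 3.400·a = 18.05 N.

T ≈ 18.0 N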